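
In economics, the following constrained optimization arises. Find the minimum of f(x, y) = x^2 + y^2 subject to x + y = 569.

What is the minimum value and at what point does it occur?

Substitute y = 569 - x into f(x,y) = x^2 + y^2:
g(x) = x^2 + (569 - x)^2 = 2x^2 - 1138x + 323761
g'(x) = 4x - 1138 = 0  =>  x = 569/2
y = 569 - 569/2 = 569/2
Minimum value = (569/2)^2 + (569/2)^2 = 323761/2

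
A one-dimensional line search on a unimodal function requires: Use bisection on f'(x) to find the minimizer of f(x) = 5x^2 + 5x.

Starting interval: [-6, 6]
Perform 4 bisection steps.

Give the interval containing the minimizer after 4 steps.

Finding critical point of f(x) = 5x^2 + 5x using bisection on f'(x) = 10x + 5.
f'(x) = 0 when x = -1/2.
Starting interval: [-6, 6]
Step 1: mid = 0, f'(mid) = 5, new interval = [-6, 0]
Step 2: mid = -3, f'(mid) = -25, new interval = [-3, 0]
Step 3: mid = -3/2, f'(mid) = -10, new interval = [-3/2, 0]
Step 4: mid = -3/4, f'(mid) = -5/2, new interval = [-3/4, 0]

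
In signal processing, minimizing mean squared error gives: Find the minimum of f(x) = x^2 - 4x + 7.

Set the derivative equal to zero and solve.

f(x) = x^2 - 4x + 7
f'(x) = 2x + (-4) = 0
x = 4/2 = 2
f(2) = 3
Since f''(x) = 2 > 0, this is a minimum.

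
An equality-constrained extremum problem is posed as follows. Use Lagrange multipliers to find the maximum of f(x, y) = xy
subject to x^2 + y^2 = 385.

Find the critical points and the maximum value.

Lagrange conditions: y = 2*lambda*x and x = 2*lambda*y
If x = 0 then y = 0, violating the constraint, so x, y != 0.
Dividing: y/x = x/y => x^2 = y^2 => y = x or y = -x
Constraint: 2x^2 = 385 => x^2 = 385/2 => x = +/-sqrt(385/2)
Critical points: (sqrt(385/2), sqrt(385/2)), (-sqrt(385/2), -sqrt(385/2)), (sqrt(385/2), -sqrt(385/2)), (-sqrt(385/2), sqrt(385/2))
  y = x:  xy = x^2 = 385/2  at (sqrt(385/2), sqrt(385/2)) and (-sqrt(385/2), -sqrt(385/2))
  y = -x: xy = -x^2 = -385/2 at (sqrt(385/2), -sqrt(385/2)) and (-sqrt(385/2), sqrt(385/2))
Maximum xy = 385/2 at (sqrt(385/2), sqrt(385/2)) and (-sqrt(385/2), -sqrt(385/2))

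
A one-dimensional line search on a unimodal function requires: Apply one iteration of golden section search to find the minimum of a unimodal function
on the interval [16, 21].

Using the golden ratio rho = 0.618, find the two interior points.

Golden section search on [16, 21].
Golden ratio rho = 0.618 (approx).
Interior points:
  x_1 = 16 + (1-0.618)*5 = 17.9100
  x_2 = 16 + 0.618*5 = 19.0900
Compare f(x_1) and f(x_2) to determine which subinterval to keep.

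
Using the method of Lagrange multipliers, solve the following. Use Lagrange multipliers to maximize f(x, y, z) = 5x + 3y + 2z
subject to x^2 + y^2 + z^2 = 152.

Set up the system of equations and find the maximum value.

Lagrange conditions: 5 = 2*lambda*x, 3 = 2*lambda*y, 2 = 2*lambda*z
So x:5 = y:3 = z:2, i.e. x = 5t, y = 3t, z = 2t
Constraint: t^2*(5^2 + 3^2 + 2^2) = 152
  t^2 * 38 = 152  =>  t = sqrt(4)
Maximum = 5*5t + 3*3t + 2*2t = 38*sqrt(4) = 76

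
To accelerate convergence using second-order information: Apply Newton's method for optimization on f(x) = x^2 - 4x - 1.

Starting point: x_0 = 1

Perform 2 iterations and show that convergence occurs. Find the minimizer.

f(x) = x^2 - 4x - 1, f'(x) = 2x + (-4), f''(x) = 2
Step 1: f'(1) = -2, x_1 = 1 - -2/2 = 2
Step 2: f'(2) = 0, x_2 = 2 (converged)
Newton's method converges in 1 step for quadratics.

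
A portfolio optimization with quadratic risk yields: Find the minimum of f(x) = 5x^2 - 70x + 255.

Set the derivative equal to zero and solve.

f(x) = 5x^2 - 70x + 255
f'(x) = 10x + (-70) = 0
x = 70/10 = 7
f(7) = 10
Since f''(x) = 10 > 0, this is a minimum.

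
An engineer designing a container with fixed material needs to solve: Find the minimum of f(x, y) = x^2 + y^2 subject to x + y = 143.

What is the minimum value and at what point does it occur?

Substitute y = 143 - x into f(x,y) = x^2 + y^2:
g(x) = x^2 + (143 - x)^2 = 2x^2 - 286x + 20449
g'(x) = 4x - 286 = 0  =>  x = 143/2
y = 143 - 143/2 = 143/2
Minimum value = (143/2)^2 + (143/2)^2 = 20449/2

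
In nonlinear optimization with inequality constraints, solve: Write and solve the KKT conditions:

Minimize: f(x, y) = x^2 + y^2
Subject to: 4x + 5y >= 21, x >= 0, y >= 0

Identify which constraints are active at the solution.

KKT conditions for min x^2 + y^2 s.t. 4x + 5y >= 21, x >= 0, y >= 0:
Stationarity: 2x = mu*4 + mu_x, 2y = mu*5 + mu_y, with mu, mu_x, mu_y >= 0
Complementary slackness: mu*(4x + 5y - 21) = 0, mu_x*x = 0, mu_y*y = 0
(0, 0) is infeasible (4*0 + 5*0 < 21), so if mu = 0 stationarity would force x = mu_x/2 >= 0, y = mu_y/2 >= 0 with mu_x*x = mu_y*y = 0, i.e. x = y = 0: contradiction. Hence mu > 0 and 4x + 5y = 21 is active.
Try x > 0, y > 0 (so mu_x = mu_y = 0): x = 4*mu/2, y = 5*mu/2
Substitute: 4*(4*mu/2) + 5*(5*mu/2) = 21
  mu*41/2 = 21 => mu = 42/41
x* = 84/41 > 0, y* = 105/41 > 0, consistent with mu_x = mu_y = 0.
f is convex and the constraints are linear, so this KKT point is the global minimum.
f* = 441/41
Active constraints: 4x + 5y >= 21 (holds with equality, mu = 42/41 > 0); x >= 0 and y >= 0 are inactive (mu_x = mu_y = 0).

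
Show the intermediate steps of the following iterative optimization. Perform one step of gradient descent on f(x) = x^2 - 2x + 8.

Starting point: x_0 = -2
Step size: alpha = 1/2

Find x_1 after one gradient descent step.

f(x) = x^2 - 2x + 8
f'(x) = 2x - 2
f'(-2) = 2*-2 + (-2) = -6
x_1 = x_0 - alpha * f'(x_0) = -2 - 1/2 * -6 = 1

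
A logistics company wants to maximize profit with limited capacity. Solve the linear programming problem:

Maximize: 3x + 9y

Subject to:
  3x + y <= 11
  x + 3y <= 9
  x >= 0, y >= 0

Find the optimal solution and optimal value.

Feasible vertices: (0, 0), (0, 3), (3, 2), (11/3, 0)
Objective 3x + 9y at each:
  (0, 0): 0
  (0, 3): 27
  (3, 2): 27
  (11/3, 0): 11
Maximum is 27 at (0, 3).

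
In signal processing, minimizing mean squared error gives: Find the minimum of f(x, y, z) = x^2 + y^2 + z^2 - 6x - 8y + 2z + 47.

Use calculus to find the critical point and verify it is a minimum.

f(x,y,z) = x^2 + y^2 + z^2 - 6x - 8y + 2z + 47
df/dx = 2x + (-6) = 0 => x = 3
df/dy = 2y + (-8) = 0 => y = 4
df/dz = 2z + (2) = 0 => z = -1
f(3,4,-1) = 1*(3)^2 + 1*(4)^2 + 1*(-1)^2 + -6*(3) + -8*(4) + 2*(-1) + 47 = 21
Hessian is diagonal with entries 2, 2, 2 > 0, confirmed minimum.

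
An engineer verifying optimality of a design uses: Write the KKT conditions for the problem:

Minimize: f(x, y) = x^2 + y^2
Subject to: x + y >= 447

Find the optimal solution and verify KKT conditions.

KKT conditions for min x^2 + y^2 s.t. x + y >= 447:
Stationarity: 2x = mu, 2y = mu
So x = y = mu/2.
Complementary slackness: mu*(x + y - 447) = 0
Primal feasibility: x + y >= 447; dual feasibility: mu >= 0
If mu = 0 then x = y = 0, but 0 + 0 < 447 is infeasible, so the constraint is active.
Constraint active: x + y = 2*(mu/2) = 447 => mu = 447
x = y = 447/2, f = 199809/2
Verify: stationarity 2*(447/2) = 447 = mu; primal 447/2 + 447/2 = 447 >= 447; dual mu = 447 >= 0; complementary slackness 447*(447 - 447) = 0. All KKT conditions hold.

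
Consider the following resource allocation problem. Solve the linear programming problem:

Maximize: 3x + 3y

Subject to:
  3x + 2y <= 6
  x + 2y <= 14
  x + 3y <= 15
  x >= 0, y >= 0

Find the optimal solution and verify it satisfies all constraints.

Feasible vertices: (0, 0), (0, 3), (2, 0)
Objective 3x + 3y at each vertex:
  (0, 0): 0
  (0, 3): 9
  (2, 0): 6
Maximum is 9 at (0, 3).
Verify constraints at (x, y) = (0, 3):
  3*0 + 2*3 = 6 <= 6 (active)
  1*0 + 2*3 = 6 <= 14
  1*0 + 3*3 = 9 <= 15
  x = 0 >= 0, y = 3 >= 0. All constraints satisfied.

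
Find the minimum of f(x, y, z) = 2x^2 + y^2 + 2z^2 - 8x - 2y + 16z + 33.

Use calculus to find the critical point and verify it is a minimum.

f(x,y,z) = 2x^2 + y^2 + 2z^2 - 8x - 2y + 16z + 33
df/dx = 4x + (-8) = 0 => x = 2
df/dy = 2y + (-2) = 0 => y = 1
df/dz = 4z + (16) = 0 => z = -4
f(2,1,-4) = 2*(2)^2 + 1*(1)^2 + 2*(-4)^2 + -8*(2) + -2*(1) + 16*(-4) + 33 = -8
Hessian is diagonal with entries 4, 2, 4 > 0, confirmed minimum.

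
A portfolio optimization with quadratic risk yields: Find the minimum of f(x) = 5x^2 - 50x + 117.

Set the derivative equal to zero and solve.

f(x) = 5x^2 - 50x + 117
f'(x) = 10x + (-50) = 0
x = 50/10 = 5
f(5) = -8
Since f''(x) = 10 > 0, this is a minimum.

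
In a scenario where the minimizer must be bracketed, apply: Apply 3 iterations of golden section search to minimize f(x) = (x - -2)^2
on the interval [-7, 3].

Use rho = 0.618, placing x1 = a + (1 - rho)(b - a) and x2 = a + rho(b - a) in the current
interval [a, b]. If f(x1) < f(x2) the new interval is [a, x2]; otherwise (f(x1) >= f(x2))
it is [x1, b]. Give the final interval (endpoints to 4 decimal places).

Golden section search for min of f(x) = (x - -2)^2 on [-7, 3].
Each step: x1 = a + (1 - rho)(b - a), x2 = a + rho(b - a); if f(x1) < f(x2) keep [a, x2], otherwise keep [x1, b].
Step 1: [-7.0000, 3.0000], x1=-3.1800 (f=1.3924), x2=-0.8200 (f=1.3924); f(x1) = f(x2) (tie, not '<') => keep [-3.1800, 3.0000]
Step 2: [-3.1800, 3.0000], x1=-0.8192 (f=1.3942), x2=0.6392 (f=6.9656); f(x1) < f(x2) => keep [-3.1800, 0.6392]
Step 3: [-3.1800, 0.6392], x1=-1.7211 (f=0.0778), x2=-0.8197 (f=1.3931); f(x1) < f(x2) => keep [-3.1800, -0.8197]
Final interval: [-3.1800, -0.8197]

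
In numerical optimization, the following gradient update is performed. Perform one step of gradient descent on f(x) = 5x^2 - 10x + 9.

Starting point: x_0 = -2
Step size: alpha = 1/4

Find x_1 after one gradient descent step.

f(x) = 5x^2 - 10x + 9
f'(x) = 10x - 10
f'(-2) = 10*-2 + (-10) = -30
x_1 = x_0 - alpha * f'(x_0) = -2 - 1/4 * -30 = 11/2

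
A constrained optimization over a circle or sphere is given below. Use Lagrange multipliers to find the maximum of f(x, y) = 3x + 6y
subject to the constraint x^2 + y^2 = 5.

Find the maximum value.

Set up Lagrange conditions: grad f = lambda * grad g
  3 = 2*lambda*x
  6 = 2*lambda*y
From these: x/y = 3/6, so x = 3t, y = 6t for some t.
Substitute into constraint: (3t)^2 + (6t)^2 = 5
  t^2 * 45 = 5
  t = sqrt(5/45)
Maximum = 3*x + 6*y = (3^2 + 6^2)*t = 45 * sqrt(5/45) = 15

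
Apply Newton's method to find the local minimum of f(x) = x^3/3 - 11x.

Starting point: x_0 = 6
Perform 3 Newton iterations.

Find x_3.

f(x) = x^3/3 - 11x
f'(x) = x^2 - 11, f''(x) = 2x
Newton update: x_{n+1} = x_n - (x_n^2 - 11)/(2*x_n)
Step 1: x_0 = 6, f'=25, f''=12, x_1 = 47/12
Step 2: x_1 = 47/12, f'=625/144, f''=47/6, x_2 = 3793/1128
Step 3: x_2 = 3793/1128, f'=390625/1272384, f''=3793/564, x_3 = 28383073/8557008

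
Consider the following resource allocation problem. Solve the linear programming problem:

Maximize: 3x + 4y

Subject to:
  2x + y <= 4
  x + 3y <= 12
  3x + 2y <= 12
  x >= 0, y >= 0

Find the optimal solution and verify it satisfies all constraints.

Feasible vertices: (0, 0), (0, 4), (2, 0)
Objective 3x + 4y at each vertex:
  (0, 0): 0
  (0, 4): 16
  (2, 0): 6
Maximum is 16 at (0, 4).
Verify constraints at (x, y) = (0, 4):
  2*0 + 1*4 = 4 <= 4 (active)
  1*0 + 3*4 = 12 <= 12 (active)
  3*0 + 2*4 = 8 <= 12
  x = 0 >= 0, y = 4 >= 0. All constraints satisfied.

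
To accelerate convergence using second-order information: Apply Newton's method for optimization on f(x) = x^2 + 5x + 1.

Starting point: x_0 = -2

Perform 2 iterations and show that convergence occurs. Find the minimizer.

f(x) = x^2 + 5x + 1, f'(x) = 2x + (5), f''(x) = 2
Step 1: f'(-2) = 1, x_1 = -2 - 1/2 = -5/2
Step 2: f'(-5/2) = 0, x_2 = -5/2 (converged)
Newton's method converges in 1 step for quadratics.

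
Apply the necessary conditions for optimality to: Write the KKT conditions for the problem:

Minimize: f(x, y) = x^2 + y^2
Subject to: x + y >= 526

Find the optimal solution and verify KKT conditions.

KKT conditions for min x^2 + y^2 s.t. x + y >= 526:
Stationarity: 2x = mu, 2y = mu
So x = y = mu/2.
Complementary slackness: mu*(x + y - 526) = 0
Primal feasibility: x + y >= 526; dual feasibility: mu >= 0
If mu = 0 then x = y = 0, but 0 + 0 < 526 is infeasible, so the constraint is active.
Constraint active: x + y = 2*(mu/2) = 526 => mu = 526
x = y = 263, f = 138338
Verify: stationarity 2*263 = 526 = mu; primal 263 + 263 = 526 >= 526; dual mu = 526 >= 0; complementary slackness 526*(526 - 526) = 0. All KKT conditions hold.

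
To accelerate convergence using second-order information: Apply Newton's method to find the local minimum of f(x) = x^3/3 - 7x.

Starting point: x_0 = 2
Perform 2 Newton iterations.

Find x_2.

f(x) = x^3/3 - 7x
f'(x) = x^2 - 7, f''(x) = 2x
Newton update: x_{n+1} = x_n - (x_n^2 - 7)/(2*x_n)
Step 1: x_0 = 2, f'=-3, f''=4, x_1 = 11/4
Step 2: x_1 = 11/4, f'=9/16, f''=11/2, x_2 = 233/88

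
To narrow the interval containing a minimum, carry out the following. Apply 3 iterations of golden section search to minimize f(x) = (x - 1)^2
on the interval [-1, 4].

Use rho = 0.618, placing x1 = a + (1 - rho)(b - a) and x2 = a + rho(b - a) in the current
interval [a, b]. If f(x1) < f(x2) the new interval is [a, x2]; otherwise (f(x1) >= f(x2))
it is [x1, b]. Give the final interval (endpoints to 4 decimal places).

Golden section search for min of f(x) = (x - 1)^2 on [-1, 4].
Each step: x1 = a + (1 - rho)(b - a), x2 = a + rho(b - a); if f(x1) < f(x2) keep [a, x2], otherwise keep [x1, b].
Step 1: [-1.0000, 4.0000], x1=0.9100 (f=0.0081), x2=2.0900 (f=1.1881); f(x1) < f(x2) => keep [-1.0000, 2.0900]
Step 2: [-1.0000, 2.0900], x1=0.1804 (f=0.6718), x2=0.9096 (f=0.0082); f(x1) > f(x2) => keep [0.1804, 2.0900]
Step 3: [0.1804, 2.0900], x1=0.9099 (f=0.0081), x2=1.3605 (f=0.1300); f(x1) < f(x2) => keep [0.1804, 1.3605]
Final interval: [0.1804, 1.3605]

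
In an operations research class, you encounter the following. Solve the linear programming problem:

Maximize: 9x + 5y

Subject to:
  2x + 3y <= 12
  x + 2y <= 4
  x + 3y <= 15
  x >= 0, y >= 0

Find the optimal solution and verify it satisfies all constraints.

Feasible vertices: (0, 0), (0, 2), (4, 0)
Objective 9x + 5y at each vertex:
  (0, 0): 0
  (0, 2): 10
  (4, 0): 36
Maximum is 36 at (4, 0).
Verify constraints at (x, y) = (4, 0):
  2*4 + 3*0 = 8 <= 12
  1*4 + 2*0 = 4 <= 4 (active)
  1*4 + 3*0 = 4 <= 15
  x = 4 >= 0, y = 0 >= 0. All constraints satisfied.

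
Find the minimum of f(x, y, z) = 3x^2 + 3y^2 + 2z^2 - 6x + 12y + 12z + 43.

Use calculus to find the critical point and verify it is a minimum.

f(x,y,z) = 3x^2 + 3y^2 + 2z^2 - 6x + 12y + 12z + 43
df/dx = 6x + (-6) = 0 => x = 1
df/dy = 6y + (12) = 0 => y = -2
df/dz = 4z + (12) = 0 => z = -3
f(1,-2,-3) = 3*(1)^2 + 3*(-2)^2 + 2*(-3)^2 + -6*(1) + 12*(-2) + 12*(-3) + 43 = 10
Hessian is diagonal with entries 6, 6, 4 > 0, confirmed minimum.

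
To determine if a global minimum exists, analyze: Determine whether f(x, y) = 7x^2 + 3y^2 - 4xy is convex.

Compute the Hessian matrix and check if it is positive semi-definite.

f(x,y) = 7x^2 + 3y^2 - 4xy
Hessian H = [[14, -4], [-4, 6]]
trace(H) = 20, det(H) = 68
Eigenvalues: (20 +/- sqrt(128)) / 2 = 15.66, 4.343
Since both eigenvalues > 0, f is convex.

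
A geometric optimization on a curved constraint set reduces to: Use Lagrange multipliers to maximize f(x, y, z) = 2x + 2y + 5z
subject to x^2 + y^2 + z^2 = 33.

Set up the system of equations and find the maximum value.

Lagrange conditions: 2 = 2*lambda*x, 2 = 2*lambda*y, 5 = 2*lambda*z
So x:2 = y:2 = z:5, i.e. x = 2t, y = 2t, z = 5t
Constraint: t^2*(2^2 + 2^2 + 5^2) = 33
  t^2 * 33 = 33  =>  t = sqrt(1)
Maximum = 2*2t + 2*2t + 5*5t = 33*sqrt(1) = 33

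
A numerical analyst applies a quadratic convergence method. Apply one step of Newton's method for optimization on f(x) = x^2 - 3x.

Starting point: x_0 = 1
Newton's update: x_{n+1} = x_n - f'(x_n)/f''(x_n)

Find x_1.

f(x) = x^2 - 3x
f'(x) = 2x + (-3), f''(x) = 2
Newton step: x_1 = x_0 - f'(x_0)/f''(x_0)
f'(1) = -1
x_1 = 1 - -1/2 = 3/2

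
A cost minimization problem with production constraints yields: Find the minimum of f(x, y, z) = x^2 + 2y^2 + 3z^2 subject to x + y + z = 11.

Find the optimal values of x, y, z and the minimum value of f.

Using Lagrange multipliers on f = x^2 + 2y^2 + 3z^2 with constraint x + y + z = 11:
Conditions: 2*1*x = lambda, 2*2*y = lambda, 2*3*z = lambda
So x = lambda/2, y = lambda/4, z = lambda/6
Substituting into constraint: lambda * (11/12) = 11
lambda = 12
x = 6, y = 3, z = 2
Minimum value = 66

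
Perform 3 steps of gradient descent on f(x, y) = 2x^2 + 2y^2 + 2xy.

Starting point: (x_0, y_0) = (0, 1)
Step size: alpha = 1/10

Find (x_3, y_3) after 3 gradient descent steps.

f(x,y) = 2x^2 + 2y^2 + 2xy
grad_x = 4x + 2y, grad_y = 4y + 2x
Step 1: grad = (2, 4), (-1/5, 3/5)
Step 2: grad = (2/5, 2), (-6/25, 2/5)
Step 3: grad = (-4/25, 28/25), (-28/125, 36/125)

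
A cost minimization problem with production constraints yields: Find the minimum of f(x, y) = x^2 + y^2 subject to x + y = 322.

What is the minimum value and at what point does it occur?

Substitute y = 322 - x into f(x,y) = x^2 + y^2:
g(x) = x^2 + (322 - x)^2 = 2x^2 - 644x + 103684
g'(x) = 4x - 644 = 0  =>  x = 161
y = 322 - 161 = 161
Minimum value = 161^2 + 161^2 = 51842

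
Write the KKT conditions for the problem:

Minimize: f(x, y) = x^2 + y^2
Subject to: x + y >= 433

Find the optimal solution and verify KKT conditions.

KKT conditions for min x^2 + y^2 s.t. x + y >= 433:
Stationarity: 2x = mu, 2y = mu
So x = y = mu/2.
Complementary slackness: mu*(x + y - 433) = 0
Primal feasibility: x + y >= 433; dual feasibility: mu >= 0
If mu = 0 then x = y = 0, but 0 + 0 < 433 is infeasible, so the constraint is active.
Constraint active: x + y = 2*(mu/2) = 433 => mu = 433
x = y = 433/2, f = 187489/2
Verify: stationarity 2*(433/2) = 433 = mu; primal 433/2 + 433/2 = 433 >= 433; dual mu = 433 >= 0; complementary slackness 433*(433 - 433) = 0. All KKT conditions hold.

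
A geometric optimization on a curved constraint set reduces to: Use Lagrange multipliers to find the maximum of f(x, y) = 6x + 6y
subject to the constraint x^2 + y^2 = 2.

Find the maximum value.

Set up Lagrange conditions: grad f = lambda * grad g
  6 = 2*lambda*x
  6 = 2*lambda*y
From these: x/y = 6/6, so x = 6t, y = 6t for some t.
Substitute into constraint: (6t)^2 + (6t)^2 = 2
  t^2 * 72 = 2
  t = sqrt(2/72)
Maximum = 6*x + 6*y = (6^2 + 6^2)*t = 72 * sqrt(2/72) = 12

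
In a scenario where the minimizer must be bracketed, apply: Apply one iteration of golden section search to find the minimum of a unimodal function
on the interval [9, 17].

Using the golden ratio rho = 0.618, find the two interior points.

Golden section search on [9, 17].
Golden ratio rho = 0.618 (approx).
Interior points:
  x_1 = 9 + (1-0.618)*8 = 12.0560
  x_2 = 9 + 0.618*8 = 13.9440
Compare f(x_1) and f(x_2) to determine which subinterval to keep.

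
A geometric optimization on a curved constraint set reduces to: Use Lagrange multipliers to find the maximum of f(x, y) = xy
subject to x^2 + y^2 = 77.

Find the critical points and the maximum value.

Lagrange conditions: y = 2*lambda*x and x = 2*lambda*y
If x = 0 then y = 0, violating the constraint, so x, y != 0.
Dividing: y/x = x/y => x^2 = y^2 => y = x or y = -x
Constraint: 2x^2 = 77 => x^2 = 77/2 => x = +/-sqrt(77/2)
Critical points: (sqrt(77/2), sqrt(77/2)), (-sqrt(77/2), -sqrt(77/2)), (sqrt(77/2), -sqrt(77/2)), (-sqrt(77/2), sqrt(77/2))
  y = x:  xy = x^2 = 77/2  at (sqrt(77/2), sqrt(77/2)) and (-sqrt(77/2), -sqrt(77/2))
  y = -x: xy = -x^2 = -77/2 at (sqrt(77/2), -sqrt(77/2)) and (-sqrt(77/2), sqrt(77/2))
Maximum xy = 77/2 at (sqrt(77/2), sqrt(77/2)) and (-sqrt(77/2), -sqrt(77/2))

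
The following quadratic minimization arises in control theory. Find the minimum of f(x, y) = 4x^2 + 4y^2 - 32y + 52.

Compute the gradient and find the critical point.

f(x,y) = 4x^2 + 4y^2 - 32y + 52
df/dx = 8x + (0) = 0  =>  x = 0
df/dy = 8y + (-32) = 0  =>  y = 4
f(0, 4) = 4*(0)^2 + 4*(4)^2 + -32*(4) + 52 = -12
Hessian is diagonal with entries 8, 8 > 0, so this is a minimum.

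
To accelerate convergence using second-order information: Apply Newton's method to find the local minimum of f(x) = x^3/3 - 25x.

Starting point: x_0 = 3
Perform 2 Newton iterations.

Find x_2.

f(x) = x^3/3 - 25x
f'(x) = x^2 - 25, f''(x) = 2x
Newton update: x_{n+1} = x_n - (x_n^2 - 25)/(2*x_n)
Step 1: x_0 = 3, f'=-16, f''=6, x_1 = 17/3
Step 2: x_1 = 17/3, f'=64/9, f''=34/3, x_2 = 257/51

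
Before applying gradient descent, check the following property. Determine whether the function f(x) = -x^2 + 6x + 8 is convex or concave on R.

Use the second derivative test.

f(x) = -x^2 + 6x + 8
f'(x) = -2x + 6
f''(x) = -2
Since f''(x) = -2 < 0 for all x, f is concave on R.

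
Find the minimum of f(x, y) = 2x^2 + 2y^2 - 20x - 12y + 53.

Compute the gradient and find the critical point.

f(x,y) = 2x^2 + 2y^2 - 20x - 12y + 53
df/dx = 4x + (-20) = 0  =>  x = 5
df/dy = 4y + (-12) = 0  =>  y = 3
f(5, 3) = 2*(5)^2 + 2*(3)^2 + -20*(5) + -12*(3) + 53 = -15
Hessian is diagonal with entries 4, 4 > 0, so this is a minimum.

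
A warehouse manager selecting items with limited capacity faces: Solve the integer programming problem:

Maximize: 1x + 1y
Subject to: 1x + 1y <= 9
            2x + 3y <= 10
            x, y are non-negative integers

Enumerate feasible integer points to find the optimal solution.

Constraint 1: 1x + 1y <= 9
Constraint 2: 2x + 3y <= 10
Feasible x range (need y >= 0): 0 <= x <= min(9/1, 10/2) => x in {0, ..., 5}.
Enumerate feasible integer points row by row (the coefficient of y is 1 > 0, so for each x the largest feasible y gives the best value):
  x = 0: y <= min((9 - 1*0)/1, (10 - 2*0)/3) => y in {0, ..., 3}; best 1*0 + 1*3 = 3
  x = 1: y <= min((9 - 1*1)/1, (10 - 2*1)/3) => y in {0, ..., 2}; best 1*1 + 1*2 = 3
  x = 2: y <= min((9 - 1*2)/1, (10 - 2*2)/3) => y in {0, ..., 2}; best 1*2 + 1*2 = 4
  x = 3: y <= min((9 - 1*3)/1, (10 - 2*3)/3) => y in {0, ..., 1}; best 1*3 + 1*1 = 4
  x = 4: y <= min((9 - 1*4)/1, (10 - 2*4)/3) => y in {0}; best 1*4 + 1*0 = 4
  x = 5: y <= min((9 - 1*5)/1, (10 - 2*5)/3) => y in {0}; best 1*5 + 1*0 = 5
The maximum 1x + 1y = 5 is achieved at x = 5, y = 0.
Check: 1*5 + 1*0 = 5 <= 9 and 2*5 + 3*0 = 10 <= 10.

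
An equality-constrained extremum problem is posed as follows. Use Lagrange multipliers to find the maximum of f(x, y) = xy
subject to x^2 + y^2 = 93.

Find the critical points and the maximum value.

Lagrange conditions: y = 2*lambda*x and x = 2*lambda*y
If x = 0 then y = 0, violating the constraint, so x, y != 0.
Dividing: y/x = x/y => x^2 = y^2 => y = x or y = -x
Constraint: 2x^2 = 93 => x^2 = 93/2 => x = +/-sqrt(93/2)
Critical points: (sqrt(93/2), sqrt(93/2)), (-sqrt(93/2), -sqrt(93/2)), (sqrt(93/2), -sqrt(93/2)), (-sqrt(93/2), sqrt(93/2))
  y = x:  xy = x^2 = 93/2  at (sqrt(93/2), sqrt(93/2)) and (-sqrt(93/2), -sqrt(93/2))
  y = -x: xy = -x^2 = -93/2 at (sqrt(93/2), -sqrt(93/2)) and (-sqrt(93/2), sqrt(93/2))
Maximum xy = 93/2 at (sqrt(93/2), sqrt(93/2)) and (-sqrt(93/2), -sqrt(93/2))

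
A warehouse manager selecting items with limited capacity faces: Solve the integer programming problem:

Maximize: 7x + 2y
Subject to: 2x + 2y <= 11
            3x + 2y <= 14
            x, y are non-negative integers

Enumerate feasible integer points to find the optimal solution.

Constraint 1: 2x + 2y <= 11
Constraint 2: 3x + 2y <= 14
Feasible x range (need y >= 0): 0 <= x <= min(11/2, 14/3) => x in {0, ..., 4}.
Enumerate feasible integer points row by row (the coefficient of y is 2 > 0, so for each x the largest feasible y gives the best value):
  x = 0: y <= min((11 - 2*0)/2, (14 - 3*0)/2) => y in {0, ..., 5}; best 7*0 + 2*5 = 10
  x = 1: y <= min((11 - 2*1)/2, (14 - 3*1)/2) => y in {0, ..., 4}; best 7*1 + 2*4 = 15
  x = 2: y <= min((11 - 2*2)/2, (14 - 3*2)/2) => y in {0, ..., 3}; best 7*2 + 2*3 = 20
  x = 3: y <= min((11 - 2*3)/2, (14 - 3*3)/2) => y in {0, ..., 2}; best 7*3 + 2*2 = 25
  x = 4: y <= min((11 - 2*4)/2, (14 - 3*4)/2) => y in {0, ..., 1}; best 7*4 + 2*1 = 30
The maximum 7x + 2y = 30 is achieved at x = 4, y = 1.
Check: 2*4 + 2*1 = 10 <= 11 and 3*4 + 2*1 = 14 <= 14.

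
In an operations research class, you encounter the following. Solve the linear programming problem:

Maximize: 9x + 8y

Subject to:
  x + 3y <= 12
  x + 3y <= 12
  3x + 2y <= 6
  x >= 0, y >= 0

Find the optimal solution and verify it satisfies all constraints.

Feasible vertices: (0, 0), (0, 3), (2, 0)
Objective 9x + 8y at each vertex:
  (0, 0): 0
  (0, 3): 24
  (2, 0): 18
Maximum is 24 at (0, 3).
Verify constraints at (x, y) = (0, 3):
  1*0 + 3*3 = 9 <= 12
  1*0 + 3*3 = 9 <= 12
  3*0 + 2*3 = 6 <= 6 (active)
  x = 0 >= 0, y = 3 >= 0. All constraints satisfied.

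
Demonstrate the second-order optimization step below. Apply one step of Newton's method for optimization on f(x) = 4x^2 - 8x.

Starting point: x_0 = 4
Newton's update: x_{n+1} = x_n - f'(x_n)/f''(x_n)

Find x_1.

f(x) = 4x^2 - 8x
f'(x) = 8x + (-8), f''(x) = 8
Newton step: x_1 = x_0 - f'(x_0)/f''(x_0)
f'(4) = 24
x_1 = 4 - 24/8 = 1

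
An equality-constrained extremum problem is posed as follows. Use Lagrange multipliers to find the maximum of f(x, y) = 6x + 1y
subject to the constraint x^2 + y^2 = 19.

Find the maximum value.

Set up Lagrange conditions: grad f = lambda * grad g
  6 = 2*lambda*x
  1 = 2*lambda*y
From these: x/y = 6/1, so x = 6t, y = 1t for some t.
Substitute into constraint: (6t)^2 + (1t)^2 = 19
  t^2 * 37 = 19
  t = sqrt(19/37)
Maximum = 6*x + 1*y = (6^2 + 1^2)*t = 37 * sqrt(19/37) = sqrt(703)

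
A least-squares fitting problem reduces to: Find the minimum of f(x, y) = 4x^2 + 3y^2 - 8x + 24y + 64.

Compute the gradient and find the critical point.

f(x,y) = 4x^2 + 3y^2 - 8x + 24y + 64
df/dx = 8x + (-8) = 0  =>  x = 1
df/dy = 6y + (24) = 0  =>  y = -4
f(1, -4) = 4*(1)^2 + 3*(-4)^2 + -8*(1) + 24*(-4) + 64 = 12
Hessian is diagonal with entries 8, 6 > 0, so this is a minimum.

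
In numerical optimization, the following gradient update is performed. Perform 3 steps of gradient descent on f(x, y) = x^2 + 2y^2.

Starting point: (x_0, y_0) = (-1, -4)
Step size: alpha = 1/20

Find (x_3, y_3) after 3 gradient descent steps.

f(x,y) = x^2 + 2y^2
grad_x = 2x + 0y, grad_y = 4y + 0x
Step 1: grad = (-2, -16), (-9/10, -16/5)
Step 2: grad = (-9/5, -64/5), (-81/100, -64/25)
Step 3: grad = (-81/50, -256/25), (-729/1000, -256/125)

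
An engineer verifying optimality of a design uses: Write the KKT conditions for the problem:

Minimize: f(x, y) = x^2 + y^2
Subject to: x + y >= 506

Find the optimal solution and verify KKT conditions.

KKT conditions for min x^2 + y^2 s.t. x + y >= 506:
Stationarity: 2x = mu, 2y = mu
So x = y = mu/2.
Complementary slackness: mu*(x + y - 506) = 0
Primal feasibility: x + y >= 506; dual feasibility: mu >= 0
If mu = 0 then x = y = 0, but 0 + 0 < 506 is infeasible, so the constraint is active.
Constraint active: x + y = 2*(mu/2) = 506 => mu = 506
x = y = 253, f = 128018
Verify: stationarity 2*253 = 506 = mu; primal 253 + 253 = 506 >= 506; dual mu = 506 >= 0; complementary slackness 506*(506 - 506) = 0. All KKT conditions hold.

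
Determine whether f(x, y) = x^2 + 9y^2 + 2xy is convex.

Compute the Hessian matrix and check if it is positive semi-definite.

f(x,y) = x^2 + 9y^2 + 2xy
Hessian H = [[2, 2], [2, 18]]
trace(H) = 20, det(H) = 32
Eigenvalues: (20 +/- sqrt(272)) / 2 = 18.25, 1.754
Since both eigenvalues > 0, f is convex.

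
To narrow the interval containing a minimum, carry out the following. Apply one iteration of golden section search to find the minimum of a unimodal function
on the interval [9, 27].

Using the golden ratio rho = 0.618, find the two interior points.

Golden section search on [9, 27].
Golden ratio rho = 0.618 (approx).
Interior points:
  x_1 = 9 + (1-0.618)*18 = 15.8760
  x_2 = 9 + 0.618*18 = 20.1240
Compare f(x_1) and f(x_2) to determine which subinterval to keep.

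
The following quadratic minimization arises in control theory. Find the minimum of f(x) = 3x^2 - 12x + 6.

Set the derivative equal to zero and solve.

f(x) = 3x^2 - 12x + 6
f'(x) = 6x + (-12) = 0
x = 12/6 = 2
f(2) = -6
Since f''(x) = 6 > 0, this is a minimum.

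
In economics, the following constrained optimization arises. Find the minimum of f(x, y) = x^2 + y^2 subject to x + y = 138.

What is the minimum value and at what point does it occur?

Substitute y = 138 - x into f(x,y) = x^2 + y^2:
g(x) = x^2 + (138 - x)^2 = 2x^2 - 276x + 19044
g'(x) = 4x - 276 = 0  =>  x = 69
y = 138 - 69 = 69
Minimum value = 69^2 + 69^2 = 9522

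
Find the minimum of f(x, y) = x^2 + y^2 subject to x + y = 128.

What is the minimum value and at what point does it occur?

Substitute y = 128 - x into f(x,y) = x^2 + y^2:
g(x) = x^2 + (128 - x)^2 = 2x^2 - 256x + 16384
g'(x) = 4x - 256 = 0  =>  x = 64
y = 128 - 64 = 64
Minimum value = 64^2 + 64^2 = 8192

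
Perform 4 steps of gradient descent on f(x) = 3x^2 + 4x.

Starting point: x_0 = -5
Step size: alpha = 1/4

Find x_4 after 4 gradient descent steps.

f(x) = 3x^2 + 4x, f'(x) = 6x + (4)
Step 1: f'(-5) = -26, x_1 = -5 - 1/4 * -26 = 3/2
Step 2: f'(3/2) = 13, x_2 = 3/2 - 1/4 * 13 = -7/4
Step 3: f'(-7/4) = -13/2, x_3 = -7/4 - 1/4 * -13/2 = -1/8
Step 4: f'(-1/8) = 13/4, x_4 = -1/8 - 1/4 * 13/4 = -15/16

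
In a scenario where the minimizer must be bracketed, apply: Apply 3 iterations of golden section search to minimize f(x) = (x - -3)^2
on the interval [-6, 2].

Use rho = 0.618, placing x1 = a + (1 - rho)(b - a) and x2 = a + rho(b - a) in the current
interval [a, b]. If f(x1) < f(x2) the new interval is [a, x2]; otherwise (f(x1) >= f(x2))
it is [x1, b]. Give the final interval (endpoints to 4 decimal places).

Golden section search for min of f(x) = (x - -3)^2 on [-6, 2].
Each step: x1 = a + (1 - rho)(b - a), x2 = a + rho(b - a); if f(x1) < f(x2) keep [a, x2], otherwise keep [x1, b].
Step 1: [-6.0000, 2.0000], x1=-2.9440 (f=0.0031), x2=-1.0560 (f=3.7791); f(x1) < f(x2) => keep [-6.0000, -1.0560]
Step 2: [-6.0000, -1.0560], x1=-4.1114 (f=1.2352), x2=-2.9446 (f=0.0031); f(x1) > f(x2) => keep [-4.1114, -1.0560]
Step 3: [-4.1114, -1.0560], x1=-2.9442 (f=0.0031), x2=-2.2232 (f=0.6035); f(x1) < f(x2) => keep [-4.1114, -2.2232]
Final interval: [-4.1114, -2.2232]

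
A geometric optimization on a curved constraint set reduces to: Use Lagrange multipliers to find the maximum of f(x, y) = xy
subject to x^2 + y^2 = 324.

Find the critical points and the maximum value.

Lagrange conditions: y = 2*lambda*x and x = 2*lambda*y
If x = 0 then y = 0, violating the constraint, so x, y != 0.
Dividing: y/x = x/y => x^2 = y^2 => y = x or y = -x
Constraint: 2x^2 = 324 => x^2 = 162 => x = +/-sqrt(162)
Critical points: (sqrt(162), sqrt(162)), (-sqrt(162), -sqrt(162)), (sqrt(162), -sqrt(162)), (-sqrt(162), sqrt(162))
  y = x:  xy = x^2 = 162  at (sqrt(162), sqrt(162)) and (-sqrt(162), -sqrt(162))
  y = -x: xy = -x^2 = -162 at (sqrt(162), -sqrt(162)) and (-sqrt(162), sqrt(162))
Maximum xy = 162 at (sqrt(162), sqrt(162)) and (-sqrt(162), -sqrt(162))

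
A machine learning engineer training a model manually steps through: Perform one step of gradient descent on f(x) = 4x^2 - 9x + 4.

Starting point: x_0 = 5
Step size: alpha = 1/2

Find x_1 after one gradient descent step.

f(x) = 4x^2 - 9x + 4
f'(x) = 8x - 9
f'(5) = 8*5 + (-9) = 31
x_1 = x_0 - alpha * f'(x_0) = 5 - 1/2 * 31 = -21/2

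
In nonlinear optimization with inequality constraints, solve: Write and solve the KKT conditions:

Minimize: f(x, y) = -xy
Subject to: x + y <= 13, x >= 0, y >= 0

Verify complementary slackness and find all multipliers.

Problem: min -xy s.t. x + y <= 13 (multiplier lambda), x >= 0 (mu_x), y >= 0 (mu_y)
KKT stationarity: -y + lambda - mu_x = 0, -x + lambda - mu_y = 0, with lambda, mu_x, mu_y >= 0
Complementary slackness: lambda*(x + y - 13) = 0, mu_x*x = 0, mu_y*y = 0
If lambda = 0: y = -mu_x <= 0 and x = -mu_y <= 0 force x = y = 0 with f = 0; but x = y = 13/2 is feasible with f = -169/4 < 0, so this is not the minimum. Hence lambda > 0 and x + y = 13.
Try x > 0, y > 0 (so mu_x = mu_y = 0): y = lambda, x = lambda => x = y = lambda
x + y = 13 => 2*lambda = 13 => lambda = 13/2
x* = y* = 13/2 > 0, consistent with mu_x = mu_y = 0.
(Any feasible point with x = 0 or y = 0 has f = 0 > -169/4, so the minimum is not on those boundaries.)
min(-xy) = -169/4 (i.e. max xy = 169/4)
Multipliers: lambda = 13/2, mu_x = 0, mu_y = 0
Complementary slackness: lambda*(x + y - 13) = 13/2*(13/2 + 13/2 - 13) = 0, mu_x*x = 0*13/2 = 0, mu_y*y = 0*13/2 = 0. Satisfied.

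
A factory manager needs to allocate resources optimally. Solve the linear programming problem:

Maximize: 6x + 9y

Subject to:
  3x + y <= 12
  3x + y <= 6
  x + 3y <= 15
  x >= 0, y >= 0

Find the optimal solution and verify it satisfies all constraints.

Feasible vertices: (0, 0), (0, 5), (3/8, 39/8), (2, 0)
Objective 6x + 9y at each vertex:
  (0, 0): 0
  (0, 5): 45
  (3/8, 39/8): 369/8
  (2, 0): 12
Maximum is 369/8 at (3/8, 39/8).
Verify constraints at (x, y) = (3/8, 39/8):
  3*(3/8) + 1*(39/8) = 6 <= 12
  3*(3/8) + 1*(39/8) = 6 <= 6 (active)
  1*(3/8) + 3*(39/8) = 15 <= 15 (active)
  x = 3/8 >= 0, y = 39/8 >= 0. All constraints satisfied.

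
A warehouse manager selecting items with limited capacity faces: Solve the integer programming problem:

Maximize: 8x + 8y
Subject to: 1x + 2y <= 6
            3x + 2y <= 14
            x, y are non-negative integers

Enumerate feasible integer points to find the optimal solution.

Constraint 1: 1x + 2y <= 6
Constraint 2: 3x + 2y <= 14
Feasible x range (need y >= 0): 0 <= x <= min(6/1, 14/3) => x in {0, ..., 4}.
Enumerate feasible integer points row by row (the coefficient of y is 8 > 0, so for each x the largest feasible y gives the best value):
  x = 0: y <= min((6 - 1*0)/2, (14 - 3*0)/2) => y in {0, ..., 3}; best 8*0 + 8*3 = 24
  x = 1: y <= min((6 - 1*1)/2, (14 - 3*1)/2) => y in {0, ..., 2}; best 8*1 + 8*2 = 24
  x = 2: y <= min((6 - 1*2)/2, (14 - 3*2)/2) => y in {0, ..., 2}; best 8*2 + 8*2 = 32
  x = 3: y <= min((6 - 1*3)/2, (14 - 3*3)/2) => y in {0, ..., 1}; best 8*3 + 8*1 = 32
  x = 4: y <= min((6 - 1*4)/2, (14 - 3*4)/2) => y in {0, ..., 1}; best 8*4 + 8*1 = 40
The maximum 8x + 8y = 40 is achieved at x = 4, y = 1.
Check: 1*4 + 2*1 = 6 <= 6 and 3*4 + 2*1 = 14 <= 14.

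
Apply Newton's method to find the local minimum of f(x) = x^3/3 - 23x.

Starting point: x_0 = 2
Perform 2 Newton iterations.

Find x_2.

f(x) = x^3/3 - 23x
f'(x) = x^2 - 23, f''(x) = 2x
Newton update: x_{n+1} = x_n - (x_n^2 - 23)/(2*x_n)
Step 1: x_0 = 2, f'=-19, f''=4, x_1 = 27/4
Step 2: x_1 = 27/4, f'=361/16, f''=27/2, x_2 = 1097/216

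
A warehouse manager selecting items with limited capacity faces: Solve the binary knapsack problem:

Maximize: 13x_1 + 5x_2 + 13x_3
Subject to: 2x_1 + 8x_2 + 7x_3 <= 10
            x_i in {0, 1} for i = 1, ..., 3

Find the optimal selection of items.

Items: item 1 (v=13, w=2), item 2 (v=5, w=8), item 3 (v=13, w=7)
Capacity: 10
Checking all 8 subsets (w = total weight, v = total value):
  {}: w = 0, v = 0
  {1}: w = 2, v = 13
  {2}: w = 8, v = 5
  {3}: w = 7, v = 13
  {1, 2}: w = 10, v = 18
  {1, 3}: w = 9, v = 26
  {2, 3}: w = 15 > 10, infeasible
  {1, 2, 3}: w = 17 > 10, infeasible
Best feasible subset: items [1, 3]
Total weight: 9 <= 10, total value: 26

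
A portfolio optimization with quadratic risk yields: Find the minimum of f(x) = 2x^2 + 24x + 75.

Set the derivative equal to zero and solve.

f(x) = 2x^2 + 24x + 75
f'(x) = 4x + (24) = 0
x = -24/4 = -6
f(-6) = 3
Since f''(x) = 4 > 0, this is a minimum.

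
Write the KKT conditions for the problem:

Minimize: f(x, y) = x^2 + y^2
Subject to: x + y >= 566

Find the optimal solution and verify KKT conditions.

KKT conditions for min x^2 + y^2 s.t. x + y >= 566:
Stationarity: 2x = mu, 2y = mu
So x = y = mu/2.
Complementary slackness: mu*(x + y - 566) = 0
Primal feasibility: x + y >= 566; dual feasibility: mu >= 0
If mu = 0 then x = y = 0, but 0 + 0 < 566 is infeasible, so the constraint is active.
Constraint active: x + y = 2*(mu/2) = 566 => mu = 566
x = y = 283, f = 160178
Verify: stationarity 2*283 = 566 = mu; primal 283 + 283 = 566 >= 566; dual mu = 566 >= 0; complementary slackness 566*(566 - 566) = 0. All KKT conditions hold.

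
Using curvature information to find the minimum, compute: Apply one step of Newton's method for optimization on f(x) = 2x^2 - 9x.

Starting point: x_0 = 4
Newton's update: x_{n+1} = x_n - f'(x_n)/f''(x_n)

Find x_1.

f(x) = 2x^2 - 9x
f'(x) = 4x + (-9), f''(x) = 4
Newton step: x_1 = x_0 - f'(x_0)/f''(x_0)
f'(4) = 7
x_1 = 4 - 7/4 = 9/4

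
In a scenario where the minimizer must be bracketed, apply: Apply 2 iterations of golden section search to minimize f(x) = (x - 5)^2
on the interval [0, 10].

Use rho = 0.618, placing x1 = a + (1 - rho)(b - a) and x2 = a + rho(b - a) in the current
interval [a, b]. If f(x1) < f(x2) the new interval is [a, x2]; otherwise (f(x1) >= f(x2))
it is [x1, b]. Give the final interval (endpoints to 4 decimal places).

Golden section search for min of f(x) = (x - 5)^2 on [0, 10].
Each step: x1 = a + (1 - rho)(b - a), x2 = a + rho(b - a); if f(x1) < f(x2) keep [a, x2], otherwise keep [x1, b].
Step 1: [0.0000, 10.0000], x1=3.8200 (f=1.3924), x2=6.1800 (f=1.3924); f(x1) = f(x2) (tie, not '<') => keep [3.8200, 10.0000]
Step 2: [3.8200, 10.0000], x1=6.1808 (f=1.3942), x2=7.6392 (f=6.9656); f(x1) < f(x2) => keep [3.8200, 7.6392]
Final interval: [3.8200, 7.6392]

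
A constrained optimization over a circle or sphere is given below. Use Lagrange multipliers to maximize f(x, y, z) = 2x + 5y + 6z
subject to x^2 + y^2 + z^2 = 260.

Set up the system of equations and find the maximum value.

Lagrange conditions: 2 = 2*lambda*x, 5 = 2*lambda*y, 6 = 2*lambda*z
So x:2 = y:5 = z:6, i.e. x = 2t, y = 5t, z = 6t
Constraint: t^2*(2^2 + 5^2 + 6^2) = 260
  t^2 * 65 = 260  =>  t = sqrt(4)
Maximum = 2*2t + 5*5t + 6*6t = 65*sqrt(4) = 130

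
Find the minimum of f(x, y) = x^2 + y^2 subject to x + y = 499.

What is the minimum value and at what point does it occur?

Substitute y = 499 - x into f(x,y) = x^2 + y^2:
g(x) = x^2 + (499 - x)^2 = 2x^2 - 998x + 249001
g'(x) = 4x - 998 = 0  =>  x = 499/2
y = 499 - 499/2 = 499/2
Minimum value = (499/2)^2 + (499/2)^2 = 249001/2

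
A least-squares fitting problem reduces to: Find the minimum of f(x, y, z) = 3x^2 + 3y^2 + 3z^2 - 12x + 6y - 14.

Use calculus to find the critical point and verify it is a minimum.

f(x,y,z) = 3x^2 + 3y^2 + 3z^2 - 12x + 6y - 14
df/dx = 6x + (-12) = 0 => x = 2
df/dy = 6y + (6) = 0 => y = -1
df/dz = 6z + (0) = 0 => z = 0
f(2,-1,0) = 3*(2)^2 + 3*(-1)^2 + 3*(0)^2 + -12*(2) + 6*(-1) + -14 = -29
Hessian is diagonal with entries 6, 6, 6 > 0, confirmed minimum.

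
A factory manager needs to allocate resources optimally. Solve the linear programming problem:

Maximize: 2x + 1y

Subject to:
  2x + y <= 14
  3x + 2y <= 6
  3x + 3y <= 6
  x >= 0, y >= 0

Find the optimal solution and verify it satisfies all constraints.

Feasible vertices: (0, 0), (0, 2), (2, 0)
Objective 2x + 1y at each vertex:
  (0, 0): 0
  (0, 2): 2
  (2, 0): 4
Maximum is 4 at (2, 0).
Verify constraints at (x, y) = (2, 0):
  2*2 + 1*0 = 4 <= 14
  3*2 + 2*0 = 6 <= 6 (active)
  3*2 + 3*0 = 6 <= 6 (active)
  x = 2 >= 0, y = 0 >= 0. All constraints satisfied.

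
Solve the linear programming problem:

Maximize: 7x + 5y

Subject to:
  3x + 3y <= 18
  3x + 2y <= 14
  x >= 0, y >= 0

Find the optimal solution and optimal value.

Feasible vertices: (0, 0), (0, 6), (2, 4), (14/3, 0)
Objective 7x + 5y at each:
  (0, 0): 0
  (0, 6): 30
  (2, 4): 34
  (14/3, 0): 98/3
Maximum is 34 at (2, 4).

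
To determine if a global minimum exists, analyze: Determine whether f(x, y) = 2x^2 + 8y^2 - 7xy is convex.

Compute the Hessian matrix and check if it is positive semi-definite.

f(x,y) = 2x^2 + 8y^2 - 7xy
Hessian H = [[4, -7], [-7, 16]]
trace(H) = 20, det(H) = 15
Eigenvalues: (20 +/- sqrt(340)) / 2 = 19.22, 0.7805
Since both eigenvalues > 0, f is convex.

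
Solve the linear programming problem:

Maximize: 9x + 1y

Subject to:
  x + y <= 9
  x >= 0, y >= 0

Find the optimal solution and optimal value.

The feasible region has vertices at [(0, 0), (9, 0), (0, 9)].
Checking objective 9x + 1y at each vertex:
  (0, 0): 9*0 + 1*0 = 0
  (9, 0): 9*9 + 1*0 = 81
  (0, 9): 9*0 + 1*9 = 9
Maximum is 81 at (9, 0).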